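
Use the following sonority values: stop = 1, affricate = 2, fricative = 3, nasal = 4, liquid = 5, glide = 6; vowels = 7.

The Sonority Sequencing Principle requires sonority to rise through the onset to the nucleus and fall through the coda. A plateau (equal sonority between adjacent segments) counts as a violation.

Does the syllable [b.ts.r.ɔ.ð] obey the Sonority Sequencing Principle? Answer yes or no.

Onset: /b/ is a stop (sonority 1), /ts/ is an affricate (sonority 2), /r/ is a liquid (sonority 5); then the nucleus /ɔ/ (sonority 7).
Onset profile 1-2-5-7 — rises to the nucleus.
Coda: /ð/ is a fricative (sonority 3).
Coda profile 7-3 — falls from the nucleus.

yes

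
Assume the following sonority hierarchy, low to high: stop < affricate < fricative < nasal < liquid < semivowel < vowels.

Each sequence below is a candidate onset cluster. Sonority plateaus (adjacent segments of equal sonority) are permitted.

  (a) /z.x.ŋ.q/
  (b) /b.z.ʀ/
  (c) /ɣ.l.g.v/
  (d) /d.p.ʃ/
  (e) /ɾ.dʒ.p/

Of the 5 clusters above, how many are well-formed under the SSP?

2

(a) sonority 3-3-4-1: ill-formed.
(b) sonority 1-3-5: well-formed.
(c) sonority 3-5-1-3: ill-formed.
(d) sonority 1-1-3: well-formed.
(e) sonority 5-2-1: ill-formed.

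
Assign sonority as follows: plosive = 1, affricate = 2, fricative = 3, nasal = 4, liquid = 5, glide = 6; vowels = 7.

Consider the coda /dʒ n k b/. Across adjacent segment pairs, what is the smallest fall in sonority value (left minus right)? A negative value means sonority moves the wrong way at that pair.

/dʒ/ is an affricate (sonority 2).
/n/ is a nasal (sonority 4).
/k/ is a plosive (sonority 1).
/b/ is a plosive (sonority 1).
/dʒ/→/n/: change -2.
/n/→/k/: change +3.
/k/→/b/: change +0.
Minimum = -2.

-2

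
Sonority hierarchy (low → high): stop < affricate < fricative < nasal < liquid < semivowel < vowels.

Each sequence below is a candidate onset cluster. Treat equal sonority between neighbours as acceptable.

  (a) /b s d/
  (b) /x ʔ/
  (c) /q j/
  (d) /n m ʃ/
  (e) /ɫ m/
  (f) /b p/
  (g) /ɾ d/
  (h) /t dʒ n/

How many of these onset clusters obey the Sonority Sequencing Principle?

(a) 1-3-1 → violates
(b) 3-1 → violates
(c) 1-6 → obeys
(d) 4-4-3 → violates
(e) 5-4 → violates
(f) 1-1 → obeys
(g) 5-1 → violates
(h) 1-2-4 → obeys

3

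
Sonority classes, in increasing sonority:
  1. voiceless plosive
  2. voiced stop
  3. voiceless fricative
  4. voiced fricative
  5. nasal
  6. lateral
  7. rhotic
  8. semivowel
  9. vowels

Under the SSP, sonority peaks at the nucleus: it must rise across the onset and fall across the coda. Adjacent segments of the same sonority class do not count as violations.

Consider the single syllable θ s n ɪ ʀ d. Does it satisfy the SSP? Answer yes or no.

Onset: /θ/ is a voiceless fricative (sonority 3), /s/ is a voiceless fricative (sonority 3), /n/ is a nasal (sonority 5); then the nucleus /ɪ/ (sonority 9).
Onset profile 3-3-5-9 — rises to the nucleus.
Coda: /ʀ/ is a rhotic (sonority 7), /d/ is a voiced stop (sonority 2).
Coda profile 9-7-2 — falls from the nucleus.

yes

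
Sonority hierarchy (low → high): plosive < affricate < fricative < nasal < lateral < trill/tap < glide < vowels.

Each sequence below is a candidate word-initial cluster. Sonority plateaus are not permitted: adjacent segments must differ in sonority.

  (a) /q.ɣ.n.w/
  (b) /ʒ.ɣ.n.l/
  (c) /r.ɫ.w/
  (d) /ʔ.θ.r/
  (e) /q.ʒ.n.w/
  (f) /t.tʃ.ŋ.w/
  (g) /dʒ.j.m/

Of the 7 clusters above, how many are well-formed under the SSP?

4

(a) sonority 1-3-4-7: well-formed.
(b) sonority 3-3-4-5: ill-formed.
(c) sonority 6-5-7: ill-formed.
(d) sonority 1-3-6: well-formed.
(e) sonority 1-3-4-7: well-formed.
(f) sonority 1-2-4-7: well-formed.
(g) sonority 2-7-4: ill-formed.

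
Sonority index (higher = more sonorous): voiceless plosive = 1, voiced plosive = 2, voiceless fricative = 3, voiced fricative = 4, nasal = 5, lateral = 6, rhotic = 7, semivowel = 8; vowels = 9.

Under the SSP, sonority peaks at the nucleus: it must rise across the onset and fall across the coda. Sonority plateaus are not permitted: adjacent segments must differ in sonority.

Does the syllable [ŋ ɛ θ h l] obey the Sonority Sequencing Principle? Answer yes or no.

no

Onset: /ŋ/ is a nasal (sonority 5); then the nucleus /ɛ/ (sonority 9).
Onset profile 5-9 — rises to the nucleus.
Coda: /θ/ is a voiceless fricative (sonority 3), /h/ is a voiceless fricative (sonority 3), /l/ is a lateral (sonority 6).
Coda profile 9-3-3-6 — does not strictly fall throughout.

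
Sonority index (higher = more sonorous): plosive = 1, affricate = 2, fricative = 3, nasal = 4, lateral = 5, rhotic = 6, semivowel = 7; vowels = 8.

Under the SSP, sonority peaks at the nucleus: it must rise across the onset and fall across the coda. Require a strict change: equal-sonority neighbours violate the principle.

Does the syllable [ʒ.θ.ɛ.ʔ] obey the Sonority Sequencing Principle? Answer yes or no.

no

Onset: /ʒ/ is a fricative (sonority 3), /θ/ is a fricative (sonority 3); then the nucleus /ɛ/ (sonority 8).
Onset profile 3-3-8 — does not strictly rise throughout.
Coda: /ʔ/ is a plosive (sonority 1).
Coda profile 8-1 — falls from the nucleus.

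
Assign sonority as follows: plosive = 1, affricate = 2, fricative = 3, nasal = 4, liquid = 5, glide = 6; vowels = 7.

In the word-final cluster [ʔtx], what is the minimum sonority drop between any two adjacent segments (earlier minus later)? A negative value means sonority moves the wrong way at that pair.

/ʔ/ is a plosive (sonority 1).
/t/ is a plosive (sonority 1).
/x/ is a fricative (sonority 3).
/ʔ/→/t/: change +0.
/t/→/x/: change -2.
Minimum = -2.

-2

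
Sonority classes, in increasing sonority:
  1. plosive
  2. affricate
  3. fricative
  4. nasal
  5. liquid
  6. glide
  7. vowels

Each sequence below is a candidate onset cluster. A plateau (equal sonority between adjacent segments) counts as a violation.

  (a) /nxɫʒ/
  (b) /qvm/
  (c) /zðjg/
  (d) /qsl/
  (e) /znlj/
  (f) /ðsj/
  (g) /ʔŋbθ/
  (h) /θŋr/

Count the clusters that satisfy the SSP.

(a) 4-3-5-3 → violates
(b) 1-3-4 → obeys
(c) 3-3-6-1 → violates
(d) 1-3-5 → obeys
(e) 3-4-5-6 → obeys
(f) 3-3-6 → violates
(g) 1-4-1-3 → violates
(h) 3-4-5 → obeys

4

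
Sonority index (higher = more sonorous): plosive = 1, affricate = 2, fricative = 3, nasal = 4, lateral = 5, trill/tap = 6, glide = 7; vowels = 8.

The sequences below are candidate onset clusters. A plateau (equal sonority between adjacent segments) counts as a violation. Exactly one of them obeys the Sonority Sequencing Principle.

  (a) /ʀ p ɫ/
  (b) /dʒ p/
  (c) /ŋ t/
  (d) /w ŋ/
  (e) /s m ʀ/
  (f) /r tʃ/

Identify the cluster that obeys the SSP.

e

(a) sonority 6-1-5: ill-formed.
(b) sonority 2-1: ill-formed.
(c) sonority 4-1: ill-formed.
(d) sonority 7-4: ill-formed.
(e) sonority 3-4-6: well-formed.
(f) sonority 6-2: ill-formed.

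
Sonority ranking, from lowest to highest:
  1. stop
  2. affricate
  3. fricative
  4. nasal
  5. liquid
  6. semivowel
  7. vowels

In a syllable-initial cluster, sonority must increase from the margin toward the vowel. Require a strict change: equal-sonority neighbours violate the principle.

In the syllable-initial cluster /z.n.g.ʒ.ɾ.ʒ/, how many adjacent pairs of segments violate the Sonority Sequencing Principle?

/z/ is a fricative (sonority 3).
/n/ is a nasal (sonority 4).
/g/ is a stop (sonority 1).
/ʒ/ is a fricative (sonority 3).
/ɾ/ is a liquid (sonority 5).
/ʒ/ is a fricative (sonority 3).
/z/→/n/: 3→4 (rises) — ok.
/n/→/g/: 4→1 (does not rise) — violation.
/g/→/ʒ/: 1→3 (rises) — ok.
/ʒ/→/ɾ/: 3→5 (rises) — ok.
/ɾ/→/ʒ/: 5→3 (does not rise) — violation.

2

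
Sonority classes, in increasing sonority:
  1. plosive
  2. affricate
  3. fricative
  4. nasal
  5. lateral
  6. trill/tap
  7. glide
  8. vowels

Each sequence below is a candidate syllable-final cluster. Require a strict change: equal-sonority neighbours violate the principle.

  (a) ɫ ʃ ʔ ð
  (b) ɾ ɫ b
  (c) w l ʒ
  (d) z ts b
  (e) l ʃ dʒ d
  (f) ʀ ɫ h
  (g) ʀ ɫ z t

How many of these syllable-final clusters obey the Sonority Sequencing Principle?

6

(a) 5-3-1-3 → violates
(b) 6-5-1 → obeys
(c) 7-5-3 → obeys
(d) 3-2-1 → obeys
(e) 5-3-2-1 → obeys
(f) 6-5-3 → obeys
(g) 6-5-3-1 → obeys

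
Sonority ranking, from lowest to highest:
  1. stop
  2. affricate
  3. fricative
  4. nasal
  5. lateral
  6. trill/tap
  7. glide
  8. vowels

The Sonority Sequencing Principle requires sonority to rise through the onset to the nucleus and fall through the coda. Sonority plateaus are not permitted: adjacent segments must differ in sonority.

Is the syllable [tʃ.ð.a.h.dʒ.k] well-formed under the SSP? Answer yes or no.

Onset: /tʃ/ is an affricate (sonority 2), /ð/ is a fricative (sonority 3); then the nucleus /a/ (sonority 8).
Onset profile 2-3-8 — rises to the nucleus.
Coda: /h/ is a fricative (sonority 3), /dʒ/ is an affricate (sonority 2), /k/ is a stop (sonority 1).
Coda profile 8-3-2-1 — falls from the nucleus.

yes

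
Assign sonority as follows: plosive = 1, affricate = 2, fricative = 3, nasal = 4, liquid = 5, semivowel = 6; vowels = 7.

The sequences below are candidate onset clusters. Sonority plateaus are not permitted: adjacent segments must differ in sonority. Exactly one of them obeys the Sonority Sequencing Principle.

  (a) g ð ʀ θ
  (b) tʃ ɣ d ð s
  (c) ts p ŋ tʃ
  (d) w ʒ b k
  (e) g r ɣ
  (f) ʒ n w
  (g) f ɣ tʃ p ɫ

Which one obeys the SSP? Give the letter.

f

(a) g ð ʀ θ: profile 1-3-5-3 — violates.
(b) tʃ ɣ d ð s: profile 2-3-1-3-3 — violates.
(c) ts p ŋ tʃ: profile 2-1-4-2 — violates.
(d) w ʒ b k: profile 6-3-1-1 — violates.
(e) g r ɣ: profile 1-5-3 — violates.
(f) ʒ n w: profile 3-4-6 — obeys.
(g) f ɣ tʃ p ɫ: profile 3-3-2-1-5 — violates.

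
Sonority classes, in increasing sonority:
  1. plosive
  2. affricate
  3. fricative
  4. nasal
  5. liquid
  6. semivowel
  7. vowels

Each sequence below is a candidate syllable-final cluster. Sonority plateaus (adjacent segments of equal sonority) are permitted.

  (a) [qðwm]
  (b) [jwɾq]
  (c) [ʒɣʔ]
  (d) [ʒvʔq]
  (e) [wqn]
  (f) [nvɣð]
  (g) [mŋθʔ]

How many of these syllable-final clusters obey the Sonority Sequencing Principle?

5

(a) [qðwm]: profile 1-3-6-4 — violates.
(b) [jwɾq]: profile 6-6-5-1 — obeys.
(c) [ʒɣʔ]: profile 3-3-1 — obeys.
(d) [ʒvʔq]: profile 3-3-1-1 — obeys.
(e) [wqn]: profile 6-1-4 — violates.
(f) [nvɣð]: profile 4-3-3-3 — obeys.
(g) [mŋθʔ]: profile 4-4-3-1 — obeys.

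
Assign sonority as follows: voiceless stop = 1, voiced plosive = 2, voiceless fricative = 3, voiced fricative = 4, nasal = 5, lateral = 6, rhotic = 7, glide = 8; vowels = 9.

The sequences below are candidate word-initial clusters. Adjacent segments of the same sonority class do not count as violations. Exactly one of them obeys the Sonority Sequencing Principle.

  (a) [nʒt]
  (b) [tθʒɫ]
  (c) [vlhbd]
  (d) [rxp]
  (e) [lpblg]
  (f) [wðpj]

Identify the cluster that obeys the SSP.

b

(a) 5-4-1 → violates
(b) 1-3-4-6 → obeys
(c) 4-6-3-2-2 → violates
(d) 7-3-1 → violates
(e) 6-1-2-6-2 → violates
(f) 8-4-1-8 → violates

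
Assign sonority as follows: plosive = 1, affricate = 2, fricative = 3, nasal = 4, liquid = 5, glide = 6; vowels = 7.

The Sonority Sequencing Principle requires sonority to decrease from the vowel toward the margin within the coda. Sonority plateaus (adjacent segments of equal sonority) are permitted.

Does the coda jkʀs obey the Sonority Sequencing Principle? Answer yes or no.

no

/j/ is a glide (sonority 6).
/k/ is a plosive (sonority 1).
/ʀ/ is a liquid (sonority 5).
/s/ is a fricative (sonority 3).
The profile is 6-1-5-3. Between /k/ (1) and /ʀ/ (5) sonority does not fall, so the cluster violates the SSP.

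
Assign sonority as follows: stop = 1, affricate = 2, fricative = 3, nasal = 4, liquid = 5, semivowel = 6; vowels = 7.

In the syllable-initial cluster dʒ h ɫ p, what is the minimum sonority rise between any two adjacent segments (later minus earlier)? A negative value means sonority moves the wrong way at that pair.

/dʒ/: affricate = 2.
/h/: fricative = 3.
/ɫ/: liquid = 5.
/p/: stop = 1.
/dʒ/→/h/: change +1.
/h/→/ɫ/: change +2.
/ɫ/→/p/: change -4.
Minimum = -4.

-4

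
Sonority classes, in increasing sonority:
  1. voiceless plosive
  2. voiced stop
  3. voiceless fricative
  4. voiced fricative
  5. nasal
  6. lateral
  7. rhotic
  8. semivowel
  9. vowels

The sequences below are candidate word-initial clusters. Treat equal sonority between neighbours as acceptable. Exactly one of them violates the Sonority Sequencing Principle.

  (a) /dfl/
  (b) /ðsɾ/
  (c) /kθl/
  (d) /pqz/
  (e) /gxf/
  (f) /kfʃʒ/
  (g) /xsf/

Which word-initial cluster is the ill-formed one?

b

(a) 2-3-6 → obeys
(b) 4-3-7 → violates
(c) 1-3-6 → obeys
(d) 1-1-4 → obeys
(e) 2-3-3 → obeys
(f) 1-3-3-4 → obeys
(g) 3-3-3 → obeys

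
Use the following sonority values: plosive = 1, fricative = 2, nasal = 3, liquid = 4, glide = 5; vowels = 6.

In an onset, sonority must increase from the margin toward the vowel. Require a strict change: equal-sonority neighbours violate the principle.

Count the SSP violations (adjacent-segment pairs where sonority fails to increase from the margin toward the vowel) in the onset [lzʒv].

3

/l/: liquid = 4.
/z/: fricative = 2.
/ʒ/: fricative = 2.
/v/: fricative = 2.
/l/→/z/: 4→2 (does not rise) — violation.
/z/→/ʒ/: 2→2 (plateau) — violation.
/ʒ/→/v/: 2→2 (plateau) — violation.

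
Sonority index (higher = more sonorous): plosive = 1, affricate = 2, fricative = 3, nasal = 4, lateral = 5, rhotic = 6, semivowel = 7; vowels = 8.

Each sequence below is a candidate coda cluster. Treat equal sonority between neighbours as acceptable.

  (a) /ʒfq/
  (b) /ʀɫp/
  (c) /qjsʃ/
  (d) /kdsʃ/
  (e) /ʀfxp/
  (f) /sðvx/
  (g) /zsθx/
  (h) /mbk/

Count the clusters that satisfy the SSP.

(a) 3-3-1 → obeys
(b) 6-5-1 → obeys
(c) 1-7-3-3 → violates
(d) 1-1-3-3 → violates
(e) 6-3-3-1 → obeys
(f) 3-3-3-3 → obeys
(g) 3-3-3-3 → obeys
(h) 4-1-1 → obeys

6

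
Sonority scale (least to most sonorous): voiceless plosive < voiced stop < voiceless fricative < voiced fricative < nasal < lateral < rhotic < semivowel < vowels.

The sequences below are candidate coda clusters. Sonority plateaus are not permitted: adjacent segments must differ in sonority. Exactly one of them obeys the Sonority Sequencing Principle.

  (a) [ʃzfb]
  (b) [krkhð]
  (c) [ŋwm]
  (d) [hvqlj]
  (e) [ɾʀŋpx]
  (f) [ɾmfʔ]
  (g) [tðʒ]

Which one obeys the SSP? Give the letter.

(a) 3-4-3-2 → violates
(b) 1-7-1-3-4 → violates
(c) 5-8-5 → violates
(d) 3-4-1-6-8 → violates
(e) 7-7-5-1-3 → violates
(f) 7-5-3-1 → obeys
(g) 1-4-4 → violates

f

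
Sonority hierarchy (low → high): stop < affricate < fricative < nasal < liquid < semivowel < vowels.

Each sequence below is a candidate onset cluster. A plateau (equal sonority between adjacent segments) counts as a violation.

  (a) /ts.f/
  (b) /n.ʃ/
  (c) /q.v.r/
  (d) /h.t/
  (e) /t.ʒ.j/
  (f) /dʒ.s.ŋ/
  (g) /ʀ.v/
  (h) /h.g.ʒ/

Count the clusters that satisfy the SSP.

4

(a) /ts.f/: profile 2-3 — obeys.
(b) /n.ʃ/: profile 4-3 — violates.
(c) /q.v.r/: profile 1-3-5 — obeys.
(d) /h.t/: profile 3-1 — violates.
(e) /t.ʒ.j/: profile 1-3-6 — obeys.
(f) /dʒ.s.ŋ/: profile 2-3-4 — obeys.
(g) /ʀ.v/: profile 5-3 — violates.
(h) /h.g.ʒ/: profile 3-1-3 — violates.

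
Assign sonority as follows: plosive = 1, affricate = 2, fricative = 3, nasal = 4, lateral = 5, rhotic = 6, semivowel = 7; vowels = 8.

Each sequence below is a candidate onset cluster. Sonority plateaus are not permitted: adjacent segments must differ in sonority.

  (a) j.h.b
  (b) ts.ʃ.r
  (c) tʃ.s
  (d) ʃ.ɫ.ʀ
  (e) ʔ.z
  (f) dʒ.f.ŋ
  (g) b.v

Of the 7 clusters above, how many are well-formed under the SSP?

(a) j.h.b: profile 7-3-1 — violates.
(b) ts.ʃ.r: profile 2-3-6 — obeys.
(c) tʃ.s: profile 2-3 — obeys.
(d) ʃ.ɫ.ʀ: profile 3-5-6 — obeys.
(e) ʔ.z: profile 1-3 — obeys.
(f) dʒ.f.ŋ: profile 2-3-4 — obeys.
(g) b.v: profile 1-3 — obeys.

6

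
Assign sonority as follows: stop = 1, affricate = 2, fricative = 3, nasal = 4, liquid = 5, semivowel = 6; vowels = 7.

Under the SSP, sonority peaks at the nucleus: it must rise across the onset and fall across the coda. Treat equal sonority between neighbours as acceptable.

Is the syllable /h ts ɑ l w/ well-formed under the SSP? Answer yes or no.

no

Onset: /h/ is a fricative (sonority 3), /ts/ is an affricate (sonority 2); then the nucleus /ɑ/ (sonority 7).
Onset profile 3-2-7 — does not rise throughout.
Coda: /l/ is a liquid (sonority 5), /w/ is a semivowel (sonority 6).
Coda profile 7-5-6 — does not fall throughout.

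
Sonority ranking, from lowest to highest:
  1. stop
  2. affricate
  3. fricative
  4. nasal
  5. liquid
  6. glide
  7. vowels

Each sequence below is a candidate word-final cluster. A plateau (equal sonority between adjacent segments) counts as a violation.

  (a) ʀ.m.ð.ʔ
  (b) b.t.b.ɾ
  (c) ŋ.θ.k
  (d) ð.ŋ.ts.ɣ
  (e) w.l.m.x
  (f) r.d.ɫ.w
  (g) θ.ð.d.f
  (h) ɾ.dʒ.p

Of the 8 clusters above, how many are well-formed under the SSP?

4

(a) ʀ.m.ð.ʔ: profile 5-4-3-1 — obeys.
(b) b.t.b.ɾ: profile 1-1-1-5 — violates.
(c) ŋ.θ.k: profile 4-3-1 — obeys.
(d) ð.ŋ.ts.ɣ: profile 3-4-2-3 — violates.
(e) w.l.m.x: profile 6-5-4-3 — obeys.
(f) r.d.ɫ.w: profile 5-1-5-6 — violates.
(g) θ.ð.d.f: profile 3-3-1-3 — violates.
(h) ɾ.dʒ.p: profile 5-2-1 — obeys.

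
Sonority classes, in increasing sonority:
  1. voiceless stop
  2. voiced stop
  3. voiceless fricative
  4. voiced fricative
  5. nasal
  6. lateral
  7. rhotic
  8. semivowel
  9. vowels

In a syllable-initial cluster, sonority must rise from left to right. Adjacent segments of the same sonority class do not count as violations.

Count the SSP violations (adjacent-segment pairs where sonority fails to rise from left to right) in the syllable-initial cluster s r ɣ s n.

2

/s/ — voiceless fricative, sonority 3.
/r/ — rhotic, sonority 7.
/ɣ/ — voiced fricative, sonority 4.
/s/ — voiceless fricative, sonority 3.
/n/ — nasal, sonority 5.
/s/→/r/: 3→7 (rises) — ok.
/r/→/ɣ/: 7→4 (does not rise) — violation.
/ɣ/→/s/: 4→3 (does not rise) — violation.
/s/→/n/: 3→5 (rises) — ok.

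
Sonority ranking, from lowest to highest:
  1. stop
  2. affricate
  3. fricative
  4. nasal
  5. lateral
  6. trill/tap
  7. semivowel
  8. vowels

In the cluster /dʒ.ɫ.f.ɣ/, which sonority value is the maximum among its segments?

/dʒ/ — affricate, sonority 2.
/ɫ/ — lateral, sonority 5.
/f/ — fricative, sonority 3.
/ɣ/ — fricative, sonority 3.
The maximum is 5.

5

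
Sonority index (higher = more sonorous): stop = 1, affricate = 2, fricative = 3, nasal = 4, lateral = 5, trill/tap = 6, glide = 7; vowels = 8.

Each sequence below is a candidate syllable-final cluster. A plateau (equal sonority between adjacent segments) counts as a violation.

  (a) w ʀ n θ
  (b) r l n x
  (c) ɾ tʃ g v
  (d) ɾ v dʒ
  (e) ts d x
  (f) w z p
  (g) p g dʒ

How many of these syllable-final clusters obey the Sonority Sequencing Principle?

4

(a) sonority 7-6-4-3: well-formed.
(b) sonority 6-5-4-3: well-formed.
(c) sonority 6-2-1-3: ill-formed.
(d) sonority 6-3-2: well-formed.
(e) sonority 2-1-3: ill-formed.
(f) sonority 7-3-1: well-formed.
(g) sonority 1-1-2: ill-formed.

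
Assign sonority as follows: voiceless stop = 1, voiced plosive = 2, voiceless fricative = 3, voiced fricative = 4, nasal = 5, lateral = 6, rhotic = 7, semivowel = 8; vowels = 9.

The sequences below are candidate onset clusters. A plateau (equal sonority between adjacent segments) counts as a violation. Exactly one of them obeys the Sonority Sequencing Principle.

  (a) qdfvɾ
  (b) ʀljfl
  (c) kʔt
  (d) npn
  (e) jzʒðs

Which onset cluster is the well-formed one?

(a) sonority 1-2-3-4-7: well-formed.
(b) sonority 7-6-8-3-6: ill-formed.
(c) sonority 1-1-1: ill-formed.
(d) sonority 5-1-5: ill-formed.
(e) sonority 8-4-4-4-3: ill-formed.

a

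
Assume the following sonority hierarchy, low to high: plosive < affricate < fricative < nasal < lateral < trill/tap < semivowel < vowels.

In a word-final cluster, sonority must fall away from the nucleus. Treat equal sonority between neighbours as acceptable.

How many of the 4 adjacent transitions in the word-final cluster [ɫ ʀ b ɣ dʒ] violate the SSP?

2

/ɫ/ is a lateral (sonority 5).
/ʀ/ is a trill/tap (sonority 6).
/b/ is a plosive (sonority 1).
/ɣ/ is a fricative (sonority 3).
/dʒ/ is an affricate (sonority 2).
/ɫ/→/ʀ/: 5→6 (does not fall) — violation.
/ʀ/→/b/: 6→1 (falls) — ok.
/b/→/ɣ/: 1→3 (does not fall) — violation.
/ɣ/→/dʒ/: 3→2 (falls) — ok.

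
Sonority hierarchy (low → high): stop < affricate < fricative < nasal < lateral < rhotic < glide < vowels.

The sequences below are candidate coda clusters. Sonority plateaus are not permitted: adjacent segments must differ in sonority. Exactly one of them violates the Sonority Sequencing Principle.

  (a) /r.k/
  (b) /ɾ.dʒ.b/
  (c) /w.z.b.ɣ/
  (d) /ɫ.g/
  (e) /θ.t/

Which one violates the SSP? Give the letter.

(a) sonority 6-1: well-formed.
(b) sonority 6-2-1: well-formed.
(c) sonority 7-3-1-3: ill-formed.
(d) sonority 5-1: well-formed.
(e) sonority 3-1: well-formed.

c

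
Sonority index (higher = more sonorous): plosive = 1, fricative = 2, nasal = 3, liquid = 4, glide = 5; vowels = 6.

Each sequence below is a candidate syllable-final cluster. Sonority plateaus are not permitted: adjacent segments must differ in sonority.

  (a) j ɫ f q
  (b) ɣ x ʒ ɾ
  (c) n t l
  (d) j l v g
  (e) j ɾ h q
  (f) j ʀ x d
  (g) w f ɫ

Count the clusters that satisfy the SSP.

(a) sonority 5-4-2-1: well-formed.
(b) sonority 2-2-2-4: ill-formed.
(c) sonority 3-1-4: ill-formed.
(d) sonority 5-4-2-1: well-formed.
(e) sonority 5-4-2-1: well-formed.
(f) sonority 5-4-2-1: well-formed.
(g) sonority 5-2-4: ill-formed.

4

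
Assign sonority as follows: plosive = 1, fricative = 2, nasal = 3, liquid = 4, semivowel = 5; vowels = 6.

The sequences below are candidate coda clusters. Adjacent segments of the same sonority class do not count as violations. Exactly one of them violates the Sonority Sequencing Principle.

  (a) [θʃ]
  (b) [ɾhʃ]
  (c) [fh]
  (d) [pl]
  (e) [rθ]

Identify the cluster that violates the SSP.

d

(a) 2-2 → obeys
(b) 4-2-2 → obeys
(c) 2-2 → obeys
(d) 1-4 → violates
(e) 4-2 → obeys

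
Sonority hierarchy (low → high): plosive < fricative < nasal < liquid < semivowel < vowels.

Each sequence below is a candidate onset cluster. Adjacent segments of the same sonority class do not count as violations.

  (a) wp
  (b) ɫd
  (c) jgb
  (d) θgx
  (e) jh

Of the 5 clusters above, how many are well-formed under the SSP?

0

(a) sonority 5-1: ill-formed.
(b) sonority 4-1: ill-formed.
(c) sonority 5-1-1: ill-formed.
(d) sonority 2-1-2: ill-formed.
(e) sonority 5-2: ill-formed.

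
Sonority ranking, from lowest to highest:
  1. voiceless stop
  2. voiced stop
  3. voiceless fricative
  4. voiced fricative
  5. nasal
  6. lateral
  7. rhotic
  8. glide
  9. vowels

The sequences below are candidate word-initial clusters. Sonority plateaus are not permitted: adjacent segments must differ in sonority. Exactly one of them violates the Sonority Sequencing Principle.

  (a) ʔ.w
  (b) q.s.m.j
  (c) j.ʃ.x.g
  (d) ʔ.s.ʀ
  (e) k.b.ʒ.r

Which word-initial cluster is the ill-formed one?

c

(a) 1-8 → obeys
(b) 1-3-5-8 → obeys
(c) 8-3-3-2 → violates
(d) 1-3-7 → obeys
(e) 1-2-4-7 → obeys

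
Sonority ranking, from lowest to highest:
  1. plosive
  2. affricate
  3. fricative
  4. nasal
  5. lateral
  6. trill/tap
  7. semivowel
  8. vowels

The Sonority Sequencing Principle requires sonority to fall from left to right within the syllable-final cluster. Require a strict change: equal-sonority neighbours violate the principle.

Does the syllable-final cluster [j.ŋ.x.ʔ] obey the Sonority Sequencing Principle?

/j/: semivowel = 7.
/ŋ/: nasal = 4.
/x/: fricative = 3.
/ʔ/: plosive = 1.
The profile 7-4-3-1 strictly falls, so the syllable-final cluster satisfies the SSP.

yes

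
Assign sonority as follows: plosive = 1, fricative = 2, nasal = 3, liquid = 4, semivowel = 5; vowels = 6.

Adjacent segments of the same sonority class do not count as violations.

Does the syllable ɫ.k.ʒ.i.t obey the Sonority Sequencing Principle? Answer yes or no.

no

Onset: /ɫ/ is a liquid (sonority 4), /k/ is a plosive (sonority 1), /ʒ/ is a fricative (sonority 2); then the nucleus /i/ (sonority 6).
Onset profile 4-1-2-6 — does not rise throughout.
Coda: /t/ is a plosive (sonority 1).
Coda profile 6-1 — falls from the nucleus.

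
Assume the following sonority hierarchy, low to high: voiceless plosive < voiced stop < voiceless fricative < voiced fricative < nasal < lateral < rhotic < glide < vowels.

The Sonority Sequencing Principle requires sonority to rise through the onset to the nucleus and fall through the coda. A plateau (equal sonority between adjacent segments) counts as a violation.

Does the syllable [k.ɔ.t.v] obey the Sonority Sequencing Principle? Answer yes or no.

no

Onset: /k/ is a voiceless plosive (sonority 1); then the nucleus /ɔ/ (sonority 9).
Onset profile 1-9 — rises to the nucleus.
Coda: /t/ is a voiceless plosive (sonority 1), /v/ is a voiced fricative (sonority 4).
Coda profile 9-1-4 — does not strictly fall throughout.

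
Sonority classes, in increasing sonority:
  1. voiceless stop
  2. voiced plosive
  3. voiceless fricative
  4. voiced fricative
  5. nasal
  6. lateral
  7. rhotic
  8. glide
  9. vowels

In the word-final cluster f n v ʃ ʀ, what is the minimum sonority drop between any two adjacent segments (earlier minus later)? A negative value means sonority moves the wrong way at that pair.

-4

/f/: voiceless fricative = 3.
/n/: nasal = 5.
/v/: voiced fricative = 4.
/ʃ/: voiceless fricative = 3.
/ʀ/: rhotic = 7.
/f/→/n/: change -2.
/n/→/v/: change +1.
/v/→/ʃ/: change +1.
/ʃ/→/ʀ/: change -4.
Minimum = -4.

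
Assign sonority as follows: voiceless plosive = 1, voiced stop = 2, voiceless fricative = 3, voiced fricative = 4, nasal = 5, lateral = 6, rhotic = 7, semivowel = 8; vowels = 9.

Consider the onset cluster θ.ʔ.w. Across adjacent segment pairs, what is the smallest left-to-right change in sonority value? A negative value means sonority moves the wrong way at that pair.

-2

/θ/ — voiceless fricative, sonority 3.
/ʔ/ — voiceless plosive, sonority 1.
/w/ — semivowel, sonority 8.
/θ/→/ʔ/: change -2.
/ʔ/→/w/: change +7.
Minimum = -2.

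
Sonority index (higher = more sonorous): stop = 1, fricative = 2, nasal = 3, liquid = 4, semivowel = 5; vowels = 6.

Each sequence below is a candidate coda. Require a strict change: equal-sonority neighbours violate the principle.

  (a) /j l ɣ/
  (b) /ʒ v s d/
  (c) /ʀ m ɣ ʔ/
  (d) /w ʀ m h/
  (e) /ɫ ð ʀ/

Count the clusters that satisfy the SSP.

(a) sonority 5-4-2: well-formed.
(b) sonority 2-2-2-1: ill-formed.
(c) sonority 4-3-2-1: well-formed.
(d) sonority 5-4-3-2: well-formed.
(e) sonority 4-2-4: ill-formed.

3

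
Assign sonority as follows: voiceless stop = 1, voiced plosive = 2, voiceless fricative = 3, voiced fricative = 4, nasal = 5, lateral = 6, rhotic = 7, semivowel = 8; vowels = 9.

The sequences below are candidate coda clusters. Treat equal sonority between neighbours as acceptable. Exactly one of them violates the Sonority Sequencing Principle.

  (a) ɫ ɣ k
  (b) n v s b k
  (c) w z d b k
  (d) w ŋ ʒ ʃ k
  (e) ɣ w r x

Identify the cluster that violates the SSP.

(a) ɫ ɣ k: profile 6-4-1 — obeys.
(b) n v s b k: profile 5-4-3-2-1 — obeys.
(c) w z d b k: profile 8-4-2-2-1 — obeys.
(d) w ŋ ʒ ʃ k: profile 8-5-4-3-1 — obeys.
(e) ɣ w r x: profile 4-8-7-3 — violates.

e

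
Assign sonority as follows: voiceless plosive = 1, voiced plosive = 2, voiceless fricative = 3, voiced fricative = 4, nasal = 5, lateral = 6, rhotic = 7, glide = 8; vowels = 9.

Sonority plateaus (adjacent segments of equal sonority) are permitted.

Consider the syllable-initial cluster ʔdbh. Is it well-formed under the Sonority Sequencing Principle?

/ʔ/ is a voiceless plosive (sonority 1).
/d/ is a voiced plosive (sonority 2).
/b/ is a voiced plosive (sonority 2).
/h/ is a voiceless fricative (sonority 3).
The profile 1-2-2-3 is non-decreasing (plateaus allowed), so the syllable-initial cluster satisfies the SSP.

yes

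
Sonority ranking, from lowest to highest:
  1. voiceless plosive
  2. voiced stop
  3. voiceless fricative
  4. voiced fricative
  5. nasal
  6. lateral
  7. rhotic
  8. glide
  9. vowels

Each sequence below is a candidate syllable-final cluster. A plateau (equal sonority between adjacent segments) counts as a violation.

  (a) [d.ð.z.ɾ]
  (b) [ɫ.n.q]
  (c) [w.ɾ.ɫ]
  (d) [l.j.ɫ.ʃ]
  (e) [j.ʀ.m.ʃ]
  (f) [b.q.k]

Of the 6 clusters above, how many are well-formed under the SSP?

3

(a) 2-4-4-7 → violates
(b) 6-5-1 → obeys
(c) 8-7-6 → obeys
(d) 6-8-6-3 → violates
(e) 8-7-5-3 → obeys
(f) 2-1-1 → violates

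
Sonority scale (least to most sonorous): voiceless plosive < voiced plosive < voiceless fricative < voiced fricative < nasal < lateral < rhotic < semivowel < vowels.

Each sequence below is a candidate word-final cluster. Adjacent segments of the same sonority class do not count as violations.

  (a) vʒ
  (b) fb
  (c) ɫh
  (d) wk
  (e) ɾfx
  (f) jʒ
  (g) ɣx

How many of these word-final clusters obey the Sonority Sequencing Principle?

7

(a) vʒ: profile 4-4 — obeys.
(b) fb: profile 3-2 — obeys.
(c) ɫh: profile 6-3 — obeys.
(d) wk: profile 8-1 — obeys.
(e) ɾfx: profile 7-3-3 — obeys.
(f) jʒ: profile 8-4 — obeys.
(g) ɣx: profile 4-3 — obeys.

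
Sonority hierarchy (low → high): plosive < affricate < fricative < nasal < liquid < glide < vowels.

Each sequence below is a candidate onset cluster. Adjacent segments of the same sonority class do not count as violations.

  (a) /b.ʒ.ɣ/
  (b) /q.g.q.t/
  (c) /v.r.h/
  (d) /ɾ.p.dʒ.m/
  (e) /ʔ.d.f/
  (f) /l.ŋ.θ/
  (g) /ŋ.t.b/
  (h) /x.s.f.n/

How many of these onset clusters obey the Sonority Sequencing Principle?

4

(a) /b.ʒ.ɣ/: profile 1-3-3 — obeys.
(b) /q.g.q.t/: profile 1-1-1-1 — obeys.
(c) /v.r.h/: profile 3-5-3 — violates.
(d) /ɾ.p.dʒ.m/: profile 5-1-2-4 — violates.
(e) /ʔ.d.f/: profile 1-1-3 — obeys.
(f) /l.ŋ.θ/: profile 5-4-3 — violates.
(g) /ŋ.t.b/: profile 4-1-1 — violates.
(h) /x.s.f.n/: profile 3-3-3-4 — obeys.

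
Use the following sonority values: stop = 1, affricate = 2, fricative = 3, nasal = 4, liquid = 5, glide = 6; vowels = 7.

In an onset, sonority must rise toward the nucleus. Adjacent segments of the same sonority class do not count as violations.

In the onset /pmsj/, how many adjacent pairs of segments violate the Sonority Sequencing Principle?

/p/ — stop, sonority 1.
/m/ — nasal, sonority 4.
/s/ — fricative, sonority 3.
/j/ — glide, sonority 6.
/p/→/m/: 1→4 (rises) — ok.
/m/→/s/: 4→3 (does not rise) — violation.
/s/→/j/: 3→6 (rises) — ok.

1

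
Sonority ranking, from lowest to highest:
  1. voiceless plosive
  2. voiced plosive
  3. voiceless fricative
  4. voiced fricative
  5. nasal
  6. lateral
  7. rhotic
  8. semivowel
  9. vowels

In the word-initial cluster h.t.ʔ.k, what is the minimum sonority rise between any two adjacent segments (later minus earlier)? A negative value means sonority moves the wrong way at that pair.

-2

/h/ — voiceless fricative, sonority 3.
/t/ — voiceless plosive, sonority 1.
/ʔ/ — voiceless plosive, sonority 1.
/k/ — voiceless plosive, sonority 1.
/h/→/t/: change -2.
/t/→/ʔ/: change +0.
/ʔ/→/k/: change +0.
Minimum = -2.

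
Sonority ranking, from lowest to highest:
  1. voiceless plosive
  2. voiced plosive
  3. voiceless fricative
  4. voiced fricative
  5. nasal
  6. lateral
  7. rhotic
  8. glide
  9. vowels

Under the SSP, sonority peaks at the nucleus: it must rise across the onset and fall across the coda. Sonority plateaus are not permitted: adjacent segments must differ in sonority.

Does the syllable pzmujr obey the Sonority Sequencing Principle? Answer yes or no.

Onset: /p/ is a voiceless plosive (sonority 1), /z/ is a voiced fricative (sonority 4), /m/ is a nasal (sonority 5); then the nucleus /u/ (sonority 9).
Onset profile 1-4-5-9 — rises to the nucleus.
Coda: /j/ is a glide (sonority 8), /r/ is a rhotic (sonority 7).
Coda profile 9-8-7 — falls from the nucleus.

yes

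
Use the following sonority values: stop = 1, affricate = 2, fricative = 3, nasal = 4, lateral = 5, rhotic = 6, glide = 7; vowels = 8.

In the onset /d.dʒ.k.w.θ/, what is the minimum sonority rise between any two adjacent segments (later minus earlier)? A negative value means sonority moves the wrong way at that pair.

/d/ — stop, sonority 1.
/dʒ/ — affricate, sonority 2.
/k/ — stop, sonority 1.
/w/ — glide, sonority 7.
/θ/ — fricative, sonority 3.
/d/→/dʒ/: change +1.
/dʒ/→/k/: change -1.
/k/→/w/: change +6.
/w/→/θ/: change -4.
Minimum = -4.

-4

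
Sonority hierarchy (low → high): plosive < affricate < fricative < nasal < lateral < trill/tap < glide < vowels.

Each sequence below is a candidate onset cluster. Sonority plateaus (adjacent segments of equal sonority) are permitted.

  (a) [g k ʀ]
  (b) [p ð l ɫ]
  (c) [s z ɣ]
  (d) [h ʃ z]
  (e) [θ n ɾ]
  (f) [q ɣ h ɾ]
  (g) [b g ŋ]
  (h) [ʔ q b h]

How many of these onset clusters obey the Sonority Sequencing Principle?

8

(a) sonority 1-1-6: well-formed.
(b) sonority 1-3-5-5: well-formed.
(c) sonority 3-3-3: well-formed.
(d) sonority 3-3-3: well-formed.
(e) sonority 3-4-6: well-formed.
(f) sonority 1-3-3-6: well-formed.
(g) sonority 1-1-4: well-formed.
(h) sonority 1-1-1-3: well-formed.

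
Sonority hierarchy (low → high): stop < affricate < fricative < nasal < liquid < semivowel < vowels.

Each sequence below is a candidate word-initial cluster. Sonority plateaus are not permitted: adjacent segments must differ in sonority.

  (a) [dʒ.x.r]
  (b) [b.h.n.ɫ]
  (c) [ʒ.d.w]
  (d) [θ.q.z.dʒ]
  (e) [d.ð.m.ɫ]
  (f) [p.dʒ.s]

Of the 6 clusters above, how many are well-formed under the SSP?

4

(a) 2-3-5 → obeys
(b) 1-3-4-5 → obeys
(c) 3-1-6 → violates
(d) 3-1-3-2 → violates
(e) 1-3-4-5 → obeys
(f) 1-2-3 → obeys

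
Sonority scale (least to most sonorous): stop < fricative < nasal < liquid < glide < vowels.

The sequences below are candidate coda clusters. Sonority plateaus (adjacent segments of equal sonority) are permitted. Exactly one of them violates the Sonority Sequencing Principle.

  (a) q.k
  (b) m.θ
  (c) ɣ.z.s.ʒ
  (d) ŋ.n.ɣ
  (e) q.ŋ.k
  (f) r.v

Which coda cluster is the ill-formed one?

e

(a) q.k: profile 1-1 — obeys.
(b) m.θ: profile 3-2 — obeys.
(c) ɣ.z.s.ʒ: profile 2-2-2-2 — obeys.
(d) ŋ.n.ɣ: profile 3-3-2 — obeys.
(e) q.ŋ.k: profile 1-3-1 — violates.
(f) r.v: profile 4-2 — obeys.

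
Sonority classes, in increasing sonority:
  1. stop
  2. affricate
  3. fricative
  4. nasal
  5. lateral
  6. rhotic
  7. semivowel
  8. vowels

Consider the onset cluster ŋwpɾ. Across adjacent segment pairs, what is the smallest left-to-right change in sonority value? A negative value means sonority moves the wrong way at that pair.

-6

/ŋ/: nasal = 4.
/w/: semivowel = 7.
/p/: stop = 1.
/ɾ/: rhotic = 6.
/ŋ/→/w/: change +3.
/w/→/p/: change -6.
/p/→/ɾ/: change +5.
Minimum = -6.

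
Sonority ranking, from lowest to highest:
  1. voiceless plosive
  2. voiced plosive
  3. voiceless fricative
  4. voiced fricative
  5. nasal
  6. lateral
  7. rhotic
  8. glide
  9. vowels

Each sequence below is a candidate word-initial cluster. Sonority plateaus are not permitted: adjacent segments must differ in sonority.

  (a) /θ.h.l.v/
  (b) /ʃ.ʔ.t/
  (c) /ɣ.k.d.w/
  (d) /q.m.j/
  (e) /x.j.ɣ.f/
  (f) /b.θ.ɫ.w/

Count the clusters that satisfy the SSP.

(a) 3-3-6-4 → violates
(b) 3-1-1 → violates
(c) 4-1-2-8 → violates
(d) 1-5-8 → obeys
(e) 3-8-4-3 → violates
(f) 2-3-6-8 → obeys

2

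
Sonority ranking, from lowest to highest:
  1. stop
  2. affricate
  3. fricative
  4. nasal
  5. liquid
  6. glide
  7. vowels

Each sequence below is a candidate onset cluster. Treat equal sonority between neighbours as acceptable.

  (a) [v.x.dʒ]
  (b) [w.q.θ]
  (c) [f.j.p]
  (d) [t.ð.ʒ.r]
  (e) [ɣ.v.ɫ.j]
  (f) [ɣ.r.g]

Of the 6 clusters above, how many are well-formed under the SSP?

2

(a) sonority 3-3-2: ill-formed.
(b) sonority 6-1-3: ill-formed.
(c) sonority 3-6-1: ill-formed.
(d) sonority 1-3-3-5: well-formed.
(e) sonority 3-3-5-6: well-formed.
(f) sonority 3-5-1: ill-formed.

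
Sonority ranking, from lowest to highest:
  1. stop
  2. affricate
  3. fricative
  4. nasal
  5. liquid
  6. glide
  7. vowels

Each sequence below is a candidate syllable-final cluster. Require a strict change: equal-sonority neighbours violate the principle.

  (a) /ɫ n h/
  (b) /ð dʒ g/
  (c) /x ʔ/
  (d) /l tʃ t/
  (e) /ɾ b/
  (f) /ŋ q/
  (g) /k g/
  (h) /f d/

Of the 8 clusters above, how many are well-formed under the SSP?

7

(a) /ɫ n h/: profile 5-4-3 — obeys.
(b) /ð dʒ g/: profile 3-2-1 — obeys.
(c) /x ʔ/: profile 3-1 — obeys.
(d) /l tʃ t/: profile 5-2-1 — obeys.
(e) /ɾ b/: profile 5-1 — obeys.
(f) /ŋ q/: profile 4-1 — obeys.
(g) /k g/: profile 1-1 — violates.
(h) /f d/: profile 3-1 — obeys.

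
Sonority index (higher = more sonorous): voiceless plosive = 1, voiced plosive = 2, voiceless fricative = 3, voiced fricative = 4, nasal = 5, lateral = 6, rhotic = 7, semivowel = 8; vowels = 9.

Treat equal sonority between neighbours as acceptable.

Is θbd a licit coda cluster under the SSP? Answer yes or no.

yes

/θ/ — voiceless fricative, sonority 3.
/b/ — voiced plosive, sonority 2.
/d/ — voiced plosive, sonority 2.
The profile 3-2-2 is non-increasing (plateaus allowed), so the coda cluster satisfies the SSP.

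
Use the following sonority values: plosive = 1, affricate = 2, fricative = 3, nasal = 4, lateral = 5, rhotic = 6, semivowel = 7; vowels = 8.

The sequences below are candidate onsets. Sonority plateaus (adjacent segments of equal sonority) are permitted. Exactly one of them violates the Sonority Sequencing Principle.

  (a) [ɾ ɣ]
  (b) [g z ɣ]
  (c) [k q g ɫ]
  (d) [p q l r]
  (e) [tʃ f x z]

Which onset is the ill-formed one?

(a) [ɾ ɣ]: profile 6-3 — violates.
(b) [g z ɣ]: profile 1-3-3 — obeys.
(c) [k q g ɫ]: profile 1-1-1-5 — obeys.
(d) [p q l r]: profile 1-1-5-6 — obeys.
(e) [tʃ f x z]: profile 2-3-3-3 — obeys.

a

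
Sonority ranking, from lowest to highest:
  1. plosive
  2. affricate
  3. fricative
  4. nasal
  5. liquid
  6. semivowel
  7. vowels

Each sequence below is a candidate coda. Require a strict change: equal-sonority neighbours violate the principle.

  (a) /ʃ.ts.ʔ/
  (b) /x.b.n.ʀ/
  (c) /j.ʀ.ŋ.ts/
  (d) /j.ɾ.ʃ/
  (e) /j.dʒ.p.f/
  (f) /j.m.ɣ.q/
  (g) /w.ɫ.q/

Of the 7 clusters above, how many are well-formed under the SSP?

5

(a) 3-2-1 → obeys
(b) 3-1-4-5 → violates
(c) 6-5-4-2 → obeys
(d) 6-5-3 → obeys
(e) 6-2-1-3 → violates
(f) 6-4-3-1 → obeys
(g) 6-5-1 → obeys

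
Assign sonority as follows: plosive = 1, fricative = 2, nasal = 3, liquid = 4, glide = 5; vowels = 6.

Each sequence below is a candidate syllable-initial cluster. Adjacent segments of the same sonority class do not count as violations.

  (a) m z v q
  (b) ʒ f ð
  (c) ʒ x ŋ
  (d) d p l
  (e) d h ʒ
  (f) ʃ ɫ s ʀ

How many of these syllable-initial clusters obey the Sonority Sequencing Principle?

(a) m z v q: profile 3-2-2-1 — violates.
(b) ʒ f ð: profile 2-2-2 — obeys.
(c) ʒ x ŋ: profile 2-2-3 — obeys.
(d) d p l: profile 1-1-4 — obeys.
(e) d h ʒ: profile 1-2-2 — obeys.
(f) ʃ ɫ s ʀ: profile 2-4-2-4 — violates.

4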